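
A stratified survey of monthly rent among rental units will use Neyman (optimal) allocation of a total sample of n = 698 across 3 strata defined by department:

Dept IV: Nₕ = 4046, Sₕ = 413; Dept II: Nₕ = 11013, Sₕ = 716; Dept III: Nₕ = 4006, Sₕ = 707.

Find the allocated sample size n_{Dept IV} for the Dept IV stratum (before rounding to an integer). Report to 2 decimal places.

94.15

Neyman allocation: nₕ = n·NₕSₕ / Σⱼ NⱼSⱼ.
Σ NⱼSⱼ = 4046·413 + 11013·716 + 4006·707 = 1.2388548 × 10^7.
n_{Dept IV} = 698·4046·413 / (1.2388548 × 10^7) = 94.15.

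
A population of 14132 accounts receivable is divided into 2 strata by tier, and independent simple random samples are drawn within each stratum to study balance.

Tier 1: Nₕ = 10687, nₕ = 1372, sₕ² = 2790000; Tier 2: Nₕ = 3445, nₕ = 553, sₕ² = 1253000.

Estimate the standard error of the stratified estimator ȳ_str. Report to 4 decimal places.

Var(ȳ_str) = Σₕ Wₕ²(1 − fₕ)sₕ²/nₕ with Wₕ = Nₕ/N, N = 14132.
Tier 1: Wₕ = 0.75622700; term = 0.75622700²·(1 − 0.12838028)·2790000/1372 = 1013.6348.
Tier 2: Wₕ = 0.24377300; term = 0.24377300²·(1 − 0.16052250)·1253000/553 = 113.03325.
Sum = 1126.6681.
SE = √(1126.6681) = 33.5659.

33.5659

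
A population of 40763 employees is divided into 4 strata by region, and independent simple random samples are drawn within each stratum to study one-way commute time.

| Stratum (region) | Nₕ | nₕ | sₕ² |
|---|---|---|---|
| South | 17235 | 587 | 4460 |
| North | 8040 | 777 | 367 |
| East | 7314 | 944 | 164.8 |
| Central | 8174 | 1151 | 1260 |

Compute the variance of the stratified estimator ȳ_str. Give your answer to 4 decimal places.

1.3713

Var(ȳ_str) = Σₕ Wₕ²(1 − fₕ)sₕ²/nₕ with Wₕ = Nₕ/N, N = 40763.
South: Wₕ = 0.42280990; term = 0.42280990²·(1 − 0.03405860)·4460/587 = 1.3120121.
North: Wₕ = 0.19723769; term = 0.19723769²·(1 − 0.09664179)·367/777 = 0.016599112.
East: Wₕ = 0.17942742; term = 0.17942742²·(1 − 0.12906754)·164.8/944 = 0.0048949394.
Central: Wₕ = 0.20052499; term = 0.20052499²·(1 − 0.14081233)·1260/1151 = 0.037819889.
Sum = 1.371326.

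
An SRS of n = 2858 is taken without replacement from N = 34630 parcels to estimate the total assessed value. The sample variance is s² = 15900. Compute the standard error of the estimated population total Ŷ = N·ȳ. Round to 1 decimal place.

78237.7

Var(Ŷ) = N²·Var(ȳ) = N²·(1 − n/N)·s²/n.
f = 2858/34630 = 0.08252960; Var(ȳ) = 0.91747040·15900/2858 = 5.1041915.
Var(Ŷ) = 34630² · 5.1041915 = 6.1211348 × 10^9.
SE(Ŷ) = √(6.1211348 × 10^9) = 78237.7.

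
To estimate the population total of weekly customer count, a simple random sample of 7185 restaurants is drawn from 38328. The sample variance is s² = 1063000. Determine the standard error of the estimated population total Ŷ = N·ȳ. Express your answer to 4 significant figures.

420200

Var(Ŷ) = N²·Var(ȳ) = N²·(1 − n/N)·s²/n.
f = 7185/38328 = 0.18746086; Var(ȳ) = 0.81253914·1063000/7185 = 120.21282.
Var(Ŷ) = 38328² · 120.21282 = 1.7659691 × 10^11.
SE(Ŷ) = √(1.7659691 × 10^11) = 420200.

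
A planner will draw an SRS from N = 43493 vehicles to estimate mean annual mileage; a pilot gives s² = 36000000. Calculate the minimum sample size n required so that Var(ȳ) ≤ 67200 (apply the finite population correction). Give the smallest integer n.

530

Without fpc, n₀ = s²/D = 36000000/67200 = 535.7143.
With fpc, (1 − n/N)·s²/n ≤ D requires n ≥ n₀/(1 + n₀/N) = 535.7143/(1 + 535.7143/43493) = 529.1961.
Rounding up, n = 530.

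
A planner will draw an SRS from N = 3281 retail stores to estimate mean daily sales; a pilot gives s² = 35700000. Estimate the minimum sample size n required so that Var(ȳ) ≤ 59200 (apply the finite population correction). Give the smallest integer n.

Without fpc, n₀ = s²/D = 35700000/59200 = 603.0405.
With fpc, (1 − n/N)·s²/n ≤ D requires n ≥ n₀/(1 + n₀/N) = 603.0405/(1 + 603.0405/3281) = 509.4118.
Rounding up, n = 510.

510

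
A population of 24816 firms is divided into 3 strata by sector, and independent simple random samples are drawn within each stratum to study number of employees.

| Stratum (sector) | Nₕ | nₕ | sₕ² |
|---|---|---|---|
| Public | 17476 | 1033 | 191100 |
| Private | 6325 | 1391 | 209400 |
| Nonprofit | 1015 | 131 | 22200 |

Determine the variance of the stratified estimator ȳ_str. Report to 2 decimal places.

Var(ȳ_str) = Σₕ Wₕ²(1 − fₕ)sₕ²/nₕ with Wₕ = Nₕ/N, N = 24816.
Public: Wₕ = 0.70422308; term = 0.70422308²·(1 − 0.05910964)·191100/1033 = 86.321683.
Private: Wₕ = 0.25487589; term = 0.25487589²·(1 − 0.21992095)·209400/1391 = 7.6286144.
Nonprofit: Wₕ = 0.04090103; term = 0.04090103²·(1 − 0.12906404)·22200/131 = 0.24690872.
Sum = 94.197206.

94.20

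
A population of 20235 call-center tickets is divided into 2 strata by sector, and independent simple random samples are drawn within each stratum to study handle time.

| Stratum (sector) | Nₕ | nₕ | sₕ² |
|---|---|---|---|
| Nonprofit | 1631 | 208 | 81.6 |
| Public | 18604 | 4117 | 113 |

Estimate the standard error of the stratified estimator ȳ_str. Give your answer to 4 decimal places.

0.1424

Var(ȳ_str) = Σₕ Wₕ²(1 − fₕ)sₕ²/nₕ with Wₕ = Nₕ/N, N = 20235.
Nonprofit: Wₕ = 0.08060292; term = 0.08060292²·(1 − 0.12752912)·81.6/208 = 0.0022237157.
Public: Wₕ = 0.91939708; term = 0.91939708²·(1 − 0.22129650)·113/4117 = 0.01806658.
Sum = 0.020290296.
SE = √(0.020290296) = 0.1424.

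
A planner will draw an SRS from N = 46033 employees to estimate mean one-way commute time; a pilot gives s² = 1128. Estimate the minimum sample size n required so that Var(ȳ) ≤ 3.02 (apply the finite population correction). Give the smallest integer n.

Without fpc, n₀ = s²/D = 1128/3.02 = 373.5099.
With fpc, (1 − n/N)·s²/n ≤ D requires n ≥ n₀/(1 + n₀/N) = 373.5099/(1 + 373.5099/46033) = 370.5036.
Rounding up, n = 371.

371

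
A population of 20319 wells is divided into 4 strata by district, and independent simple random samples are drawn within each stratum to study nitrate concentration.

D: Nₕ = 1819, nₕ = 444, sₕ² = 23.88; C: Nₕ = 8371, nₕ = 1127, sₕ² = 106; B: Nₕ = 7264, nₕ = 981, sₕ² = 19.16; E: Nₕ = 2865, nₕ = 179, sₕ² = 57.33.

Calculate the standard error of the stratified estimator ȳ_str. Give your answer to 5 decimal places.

Var(ȳ_str) = Σₕ Wₕ²(1 − fₕ)sₕ²/nₕ with Wₕ = Nₕ/N, N = 20319.
D: Wₕ = 0.08952212; term = 0.08952212²·(1 − 0.24409016)·23.88/444 = 3.2582326 × 10^-4.
C: Wₕ = 0.41197894; term = 0.41197894²·(1 − 0.13463147)·106/1127 = 0.013814433.
B: Wₕ = 0.35749791; term = 0.35749791²·(1 − 0.13504956)·19.16/981 = 0.0021590601.
E: Wₕ = 0.14100103; term = 0.14100103²·(1 − 0.06247818)·57.33/179 = 0.0059697327.
Sum = 0.022269049.
SE = √(0.022269049) = 0.14923.

0.14923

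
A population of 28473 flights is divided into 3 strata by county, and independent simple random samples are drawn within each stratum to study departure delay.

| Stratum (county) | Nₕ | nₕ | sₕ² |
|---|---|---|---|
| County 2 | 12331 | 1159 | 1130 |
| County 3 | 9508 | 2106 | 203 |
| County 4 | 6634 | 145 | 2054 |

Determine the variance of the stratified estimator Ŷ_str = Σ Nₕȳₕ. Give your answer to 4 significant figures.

Var(Ŷ_str) = Σₕ Nₕ²(1 − fₕ)sₕ²/nₕ.
County 2: 12331²·(1 − 1159/12331)·1130/1159 = 1.3431491 × 10^8.
County 3: 9508²·(1 − 2106/9508)·203/2106 = 6.7838451 × 10^6.
County 4: 6634²·(1 − 145/6634)·2054/145 = 6.0979755 × 10^8.
Sum = 7.5089631 × 10^8.

7.509 × 10^8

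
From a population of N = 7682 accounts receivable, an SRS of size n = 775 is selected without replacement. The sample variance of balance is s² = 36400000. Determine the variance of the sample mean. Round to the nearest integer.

Under SRS without replacement, Var(ȳ) = (1 − f)·s²/n with f = n/N = 775/7682 = 0.10088519.
Var(ȳ) = (1 − 0.10088519)·36400000/775 = 0.89911481·46967.742 = 42229.393.

42229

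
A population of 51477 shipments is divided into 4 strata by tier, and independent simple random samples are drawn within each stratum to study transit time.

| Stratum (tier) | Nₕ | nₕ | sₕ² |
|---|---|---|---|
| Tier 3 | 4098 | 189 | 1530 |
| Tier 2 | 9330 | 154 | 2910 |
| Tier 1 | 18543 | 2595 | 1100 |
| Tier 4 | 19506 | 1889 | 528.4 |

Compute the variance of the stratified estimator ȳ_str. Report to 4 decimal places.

0.7430

Var(ȳ_str) = Σₕ Wₕ²(1 − fₕ)sₕ²/nₕ with Wₕ = Nₕ/N, N = 51477.
Tier 3: Wₕ = 0.07960837; term = 0.07960837²·(1 − 0.04612006)·1530/189 = 0.048937389.
Tier 2: Wₕ = 0.18124599; term = 0.18124599²·(1 − 0.01650589)·2910/154 = 0.61049324.
Tier 1: Wₕ = 0.36021913; term = 0.36021913²·(1 − 0.13994499)·1100/2595 = 0.047305876.
Tier 4: Wₕ = 0.37892651; term = 0.37892651²·(1 − 0.09684200)·528.4/1889 = 0.036274762.
Sum = 0.74301127.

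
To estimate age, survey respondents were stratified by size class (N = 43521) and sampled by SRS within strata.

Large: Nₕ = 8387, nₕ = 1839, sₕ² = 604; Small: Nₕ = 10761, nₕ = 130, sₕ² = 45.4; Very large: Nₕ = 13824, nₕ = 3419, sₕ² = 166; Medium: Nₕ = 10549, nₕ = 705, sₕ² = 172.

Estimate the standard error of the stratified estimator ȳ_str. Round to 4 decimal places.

Var(ȳ_str) = Σₕ Wₕ²(1 − fₕ)sₕ²/nₕ with Wₕ = Nₕ/N, N = 43521.
Large: Wₕ = 0.19271156; term = 0.19271156²·(1 − 0.21926791)·604/1839 = 0.0095229782.
Small: Wₕ = 0.24725994; term = 0.24725994²·(1 − 0.01208066)·45.4/130 = 0.021093154.
Very large: Wₕ = 0.31763976; term = 0.31763976²·(1 − 0.24732350)·166/3419 = 0.0036871182.
Medium: Wₕ = 0.24238873; term = 0.24238873²·(1 − 0.06683098)·172/705 = 0.013375946.
Sum = 0.047679196.
SE = √(0.047679196) = 0.2184.

0.2184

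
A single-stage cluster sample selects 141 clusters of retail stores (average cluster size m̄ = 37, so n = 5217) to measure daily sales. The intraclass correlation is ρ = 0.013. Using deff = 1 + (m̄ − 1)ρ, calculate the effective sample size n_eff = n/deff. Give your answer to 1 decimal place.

3553.8

deff = 1 + (37 − 1)·0.013 = 1 + 0.468 = 1.468.
n_eff = 5217 / 1.468 = 3553.8.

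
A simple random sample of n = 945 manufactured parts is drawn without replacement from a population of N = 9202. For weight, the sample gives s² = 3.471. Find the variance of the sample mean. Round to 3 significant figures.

0.00330

Under SRS without replacement, Var(ȳ) = (1 − f)·s²/n with f = n/N = 945/9202 = 0.10269507.
Var(ȳ) = (1 − 0.10269507)·3.471/945 = 0.89730493·0.0036730159 = 0.0032958153.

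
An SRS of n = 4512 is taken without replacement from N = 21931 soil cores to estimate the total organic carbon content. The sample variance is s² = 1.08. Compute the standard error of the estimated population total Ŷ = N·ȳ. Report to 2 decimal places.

Var(Ŷ) = N²·Var(ȳ) = N²·(1 − n/N)·s²/n.
f = 4512/21931 = 0.20573617; Var(ȳ) = 0.79426383·1.08/4512 = 1.9011634 × 10^-4.
Var(Ŷ) = 21931² · (1.9011634 × 10^-4) = 91440.02.
SE(Ŷ) = √(91440.02) = 302.39.

302.39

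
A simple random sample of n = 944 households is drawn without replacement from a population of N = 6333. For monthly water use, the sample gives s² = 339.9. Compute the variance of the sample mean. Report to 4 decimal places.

0.3064

Under SRS without replacement, Var(ȳ) = (1 − f)·s²/n with f = n/N = 944/6333 = 0.14906048.
Var(ȳ) = (1 − 0.14906048)·339.9/944 = 0.85093952·0.36006356 = 0.30639231.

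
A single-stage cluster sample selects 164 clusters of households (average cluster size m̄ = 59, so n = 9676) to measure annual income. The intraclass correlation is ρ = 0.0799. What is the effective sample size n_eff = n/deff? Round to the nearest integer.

deff = 1 + (59 − 1)·0.0799 = 1 + 4.6342 = 5.6342.
n_eff = 9676 / 5.6342 = 1717.

1717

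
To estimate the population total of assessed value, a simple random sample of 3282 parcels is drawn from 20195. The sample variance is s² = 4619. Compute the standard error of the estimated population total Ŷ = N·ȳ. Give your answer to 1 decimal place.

21924.9

Var(Ŷ) = N²·Var(ȳ) = N²·(1 − n/N)·s²/n.
f = 3282/20195 = 0.16251547; Var(ȳ) = 0.83748453·4619/3282 = 1.1786536.
Var(Ŷ) = 20195² · 1.1786536 = 4.8069976 × 10^8.
SE(Ŷ) = √(4.8069976 × 10^8) = 21924.9.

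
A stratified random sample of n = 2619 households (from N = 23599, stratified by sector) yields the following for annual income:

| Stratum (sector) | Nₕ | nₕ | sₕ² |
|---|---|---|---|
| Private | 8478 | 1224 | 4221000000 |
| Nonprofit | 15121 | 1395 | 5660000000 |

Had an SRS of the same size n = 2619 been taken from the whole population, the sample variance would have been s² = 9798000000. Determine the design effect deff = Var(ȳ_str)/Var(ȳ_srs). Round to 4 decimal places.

0.5691

Var(ȳ_str) = Σ Wₕ²(1−fₕ)sₕ²/nₕ with Wₕ = Nₕ/23599:
  Private: (8478/23599)²·(1−1224/8478)·4221000000/1224 = 380818.2
  Nonprofit: (15121/23599)²·(1−1395/15121)·5660000000/1395 = 1.5120966 × 10^6
  → Var(ȳ_str) = 1.8929148 × 10^6.
Var(ȳ_srs) = (1 − 2619/23599)·9798000000/2619 = 3.3259355 × 10^6.
deff = (1.8929148 × 10^6) / (3.3259355 × 10^6) = 0.5691.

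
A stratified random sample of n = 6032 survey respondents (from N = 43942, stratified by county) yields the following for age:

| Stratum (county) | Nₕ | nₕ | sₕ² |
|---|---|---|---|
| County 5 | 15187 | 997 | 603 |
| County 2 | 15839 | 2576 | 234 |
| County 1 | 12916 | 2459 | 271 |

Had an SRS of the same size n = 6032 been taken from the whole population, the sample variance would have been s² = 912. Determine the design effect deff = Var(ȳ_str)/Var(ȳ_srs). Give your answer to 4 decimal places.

0.6524

Var(ȳ_str) = Σ Wₕ²(1−fₕ)sₕ²/nₕ with Wₕ = Nₕ/43942:
  County 5: (15187/43942)²·(1−997/15187)·603/997 = 0.067502041
  County 2: (15839/43942)²·(1−2576/15839)·234/2576 = 0.0098827973
  County 1: (12916/43942)²·(1−2459/12916)·271/2459 = 0.0077087909
  → Var(ȳ_str) = 0.085093629.
Var(ȳ_srs) = (1 − 6032/43942)·912/6032 = 0.130439.
deff = 0.085093629 / 0.130439 = 0.6524.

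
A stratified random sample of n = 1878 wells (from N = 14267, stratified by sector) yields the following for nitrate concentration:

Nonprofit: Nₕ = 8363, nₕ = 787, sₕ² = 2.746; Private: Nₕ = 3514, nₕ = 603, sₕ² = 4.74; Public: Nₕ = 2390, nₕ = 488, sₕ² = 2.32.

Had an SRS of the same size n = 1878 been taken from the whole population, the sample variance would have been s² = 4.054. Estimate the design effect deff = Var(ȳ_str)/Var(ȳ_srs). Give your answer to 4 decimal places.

0.8468

Var(ȳ_str) = Σ Wₕ²(1−fₕ)sₕ²/nₕ with Wₕ = Nₕ/14267:
  Nonprofit: (8363/14267)²·(1−787/8363)·2.746/787 = 0.0010860818
  Private: (3514/14267)²·(1−603/3514)·4.74/603 = 3.9503872 × 10^-4
  Public: (2390/14267)²·(1−488/2390)·2.32/488 = 1.0617231 × 10^-4
  → Var(ȳ_str) = 0.0015872928.
Var(ȳ_srs) = (1 − 1878/14267)·4.054/1878 = 0.0018745272.
deff = 0.0015872928 / 0.0018745272 = 0.8468.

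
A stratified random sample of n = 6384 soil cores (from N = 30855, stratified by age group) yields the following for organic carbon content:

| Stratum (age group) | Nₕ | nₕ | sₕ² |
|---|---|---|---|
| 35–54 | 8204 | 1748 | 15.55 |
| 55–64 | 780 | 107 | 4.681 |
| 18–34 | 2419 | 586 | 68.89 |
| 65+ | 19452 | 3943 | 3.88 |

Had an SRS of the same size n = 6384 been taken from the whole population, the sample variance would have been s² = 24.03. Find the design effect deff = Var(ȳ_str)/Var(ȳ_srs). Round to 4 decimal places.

Var(ȳ_str) = Σ Wₕ²(1−fₕ)sₕ²/nₕ with Wₕ = Nₕ/30855:
  35–54: (8204/30855)²·(1−1748/8204)·15.55/1748 = 4.9491092 × 10^-4
  55–64: (780/30855)²·(1−107/780)·4.681/107 = 2.4122006 × 10^-5
  18–34: (2419/30855)²·(1−586/2419)·68.89/586 = 5.4752733 × 10^-4
  65+: (19452/30855)²·(1−3943/19452)·3.88/3943 = 3.1181852 × 10^-4
  → Var(ȳ_str) = 0.0013783788.
Var(ȳ_srs) = (1 − 6384/30855)·24.03/6384 = 0.0029852937.
deff = 0.0013783788 / 0.0029852937 = 0.4617.

0.4617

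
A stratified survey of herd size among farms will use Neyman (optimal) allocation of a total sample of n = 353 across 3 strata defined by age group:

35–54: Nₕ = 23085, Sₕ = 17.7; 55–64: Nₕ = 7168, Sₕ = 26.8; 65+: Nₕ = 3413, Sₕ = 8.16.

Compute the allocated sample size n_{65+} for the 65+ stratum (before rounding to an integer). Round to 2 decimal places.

15.64

Neyman allocation: nₕ = n·NₕSₕ / Σⱼ NⱼSⱼ.
Σ NⱼSⱼ = 23085·17.7 + 7168·26.8 + 3413·8.16 = 628556.98.
n_{65+} = 353·3413·8.16 / 628556.98 = 15.64.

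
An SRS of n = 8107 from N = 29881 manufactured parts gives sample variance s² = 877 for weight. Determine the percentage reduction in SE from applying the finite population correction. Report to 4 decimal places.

14.6366

f = n/N = 8107/29881 = 0.27130953.
SE_no-fpc = √(s²/n) = 0.32890442; SE_fpc = √((1−f)s²/n) = 0.28076389.
Ratio = √(1−f) = 0.85363369. Reduction = 100·(1 − 0.85363369) = 14.6366%.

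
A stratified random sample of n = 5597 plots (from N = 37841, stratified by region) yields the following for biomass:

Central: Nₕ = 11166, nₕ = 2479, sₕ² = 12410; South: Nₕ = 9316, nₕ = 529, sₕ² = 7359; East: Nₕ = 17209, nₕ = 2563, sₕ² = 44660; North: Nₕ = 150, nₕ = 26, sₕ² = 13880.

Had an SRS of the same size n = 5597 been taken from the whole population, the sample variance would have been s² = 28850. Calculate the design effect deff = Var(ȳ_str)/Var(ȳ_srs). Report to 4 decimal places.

0.9582

Var(ȳ_str) = Σ Wₕ²(1−fₕ)sₕ²/nₕ with Wₕ = Nₕ/37841:
  Central: (11166/37841)²·(1−2479/11166)·12410/2479 = 0.33910757
  South: (9316/37841)²·(1−529/9316)·7359/529 = 0.79525797
  East: (17209/37841)²·(1−2563/17209)·44660/2563 = 3.0670409
  North: (150/37841)²·(1−26/150)·13880/26 = 0.0069343196
  → Var(ȳ_str) = 4.2083408.
Var(ȳ_srs) = (1 − 5597/37841)·28850/5597 = 4.3921465.
deff = 4.2083408 / 4.3921465 = 0.9582.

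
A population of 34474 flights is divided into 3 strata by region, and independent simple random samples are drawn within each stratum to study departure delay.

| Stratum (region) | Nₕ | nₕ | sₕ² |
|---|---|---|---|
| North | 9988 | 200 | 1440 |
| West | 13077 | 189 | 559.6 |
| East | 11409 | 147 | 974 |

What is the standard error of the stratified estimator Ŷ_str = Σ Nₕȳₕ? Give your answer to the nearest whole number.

Var(Ŷ_str) = Σₕ Nₕ²(1 − fₕ)sₕ²/nₕ.
North: 9988²·(1 − 200/9988)·1440/200 = 7.0389032 × 10^8.
West: 13077²·(1 − 189/13077)·559.6/189 = 4.9901035 × 10^8.
East: 11409²·(1 − 147/11409)·974/147 = 8.5134331 × 10^8.
Sum = 2.054244 × 10^9.
SE = √(2.054244 × 10^9) = 45324.

45324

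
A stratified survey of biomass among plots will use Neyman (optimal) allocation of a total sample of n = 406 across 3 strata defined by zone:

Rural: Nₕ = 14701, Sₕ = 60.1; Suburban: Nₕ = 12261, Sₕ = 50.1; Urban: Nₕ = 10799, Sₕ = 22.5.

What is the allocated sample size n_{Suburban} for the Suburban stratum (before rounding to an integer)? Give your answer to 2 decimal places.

143.27

Neyman allocation: nₕ = n·NₕSₕ / Σⱼ NⱼSⱼ.
Σ NⱼSⱼ = 14701·60.1 + 12261·50.1 + 10799·22.5 = 1.7407837 × 10^6.
n_{Suburban} = 406·12261·50.1 / (1.7407837 × 10^6) = 143.27.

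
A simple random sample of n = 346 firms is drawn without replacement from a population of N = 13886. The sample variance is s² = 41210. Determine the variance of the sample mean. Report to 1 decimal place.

Under SRS without replacement, Var(ȳ) = (1 − f)·s²/n with f = n/N = 346/13886 = 0.02491718.
Var(ȳ) = (1 − 0.02491718)·41210/346 = 0.97508282·119.10405 = 116.13631.

116.1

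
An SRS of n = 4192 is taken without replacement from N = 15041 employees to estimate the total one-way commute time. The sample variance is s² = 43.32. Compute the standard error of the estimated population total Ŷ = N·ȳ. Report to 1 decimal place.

1298.6

Var(Ŷ) = N²·Var(ȳ) = N²·(1 − n/N)·s²/n.
f = 4192/15041 = 0.27870487; Var(ȳ) = 0.72129513·43.32/4192 = 0.0074538418.
Var(Ŷ) = 15041² · 0.0074538418 = 1.6862952 × 10^6.
SE(Ŷ) = √(1.6862952 × 10^6) = 1298.6.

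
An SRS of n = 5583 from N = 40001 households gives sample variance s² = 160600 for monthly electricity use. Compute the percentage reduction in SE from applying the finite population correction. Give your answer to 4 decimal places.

f = n/N = 5583/40001 = 0.13957151.
SE_no-fpc = √(s²/n) = 5.3633848; SE_fpc = √((1−f)s²/n) = 4.9750374.
Ratio = √(1−f) = 0.92759285. Reduction = 100·(1 − 0.92759285) = 7.2407%.

7.2407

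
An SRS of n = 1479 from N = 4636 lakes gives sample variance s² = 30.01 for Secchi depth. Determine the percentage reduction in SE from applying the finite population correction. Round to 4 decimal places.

17.4788

f = n/N = 1479/4636 = 0.31902502.
SE_no-fpc = √(s²/n) = 0.14244556; SE_fpc = √((1−f)s²/n) = 0.1175478.
Ratio = √(1−f) = 0.82521208. Reduction = 100·(1 − 0.82521208) = 17.4788%.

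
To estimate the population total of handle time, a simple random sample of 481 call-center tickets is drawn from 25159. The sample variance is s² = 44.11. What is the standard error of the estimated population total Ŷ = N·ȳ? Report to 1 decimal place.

Var(Ŷ) = N²·Var(ȳ) = N²·(1 − n/N)·s²/n.
f = 481/25159 = 0.01911841; Var(ȳ) = 0.98088159·44.11/481 = 0.089951532.
Var(Ŷ) = 25159² · 0.089951532 = 5.6937096 × 10^7.
SE(Ŷ) = √(5.6937096 × 10^7) = 7545.7.

7545.7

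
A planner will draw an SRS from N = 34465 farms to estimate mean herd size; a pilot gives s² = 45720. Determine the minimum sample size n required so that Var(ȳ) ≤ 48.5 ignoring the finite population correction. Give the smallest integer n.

943

Without fpc, n₀ = s²/D = 45720/48.5 = 942.6804.
Rounding up, n = 943.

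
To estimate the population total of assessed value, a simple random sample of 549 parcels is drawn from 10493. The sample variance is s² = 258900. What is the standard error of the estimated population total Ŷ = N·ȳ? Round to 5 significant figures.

221820

Var(Ŷ) = N²·Var(ȳ) = N²·(1 − n/N)·s²/n.
f = 549/10493 = 0.05232059; Var(ȳ) = 0.94767941·258900/549 = 446.91111.
Var(Ŷ) = 10493² · 446.91111 = 4.9206276 × 10^10.
SE(Ŷ) = √(4.9206276 × 10^10) = 221820.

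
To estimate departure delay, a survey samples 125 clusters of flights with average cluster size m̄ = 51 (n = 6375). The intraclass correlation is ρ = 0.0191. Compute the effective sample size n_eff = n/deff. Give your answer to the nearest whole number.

deff = 1 + (51 − 1)·0.0191 = 1 + 0.955 = 1.955.
n_eff = 6375 / 1.955 = 3261.

3261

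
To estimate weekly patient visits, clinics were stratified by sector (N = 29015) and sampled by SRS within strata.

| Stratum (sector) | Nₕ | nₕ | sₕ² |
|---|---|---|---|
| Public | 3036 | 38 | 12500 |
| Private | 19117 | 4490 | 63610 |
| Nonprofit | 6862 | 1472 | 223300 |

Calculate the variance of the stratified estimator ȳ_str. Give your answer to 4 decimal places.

14.9266

Var(ȳ_str) = Σₕ Wₕ²(1 − fₕ)sₕ²/nₕ with Wₕ = Nₕ/N, N = 29015.
Public: Wₕ = 0.10463553; term = 0.10463553²·(1 − 0.01251647)·12500/38 = 3.5564333.
Private: Wₕ = 0.65886610; term = 0.65886610²·(1 − 0.23486949)·63610/4490 = 4.7055339.
Nonprofit: Wₕ = 0.23649836; term = 0.23649836²·(1 − 0.21451472)·223300/1472 = 6.6646177.
Sum = 14.926585.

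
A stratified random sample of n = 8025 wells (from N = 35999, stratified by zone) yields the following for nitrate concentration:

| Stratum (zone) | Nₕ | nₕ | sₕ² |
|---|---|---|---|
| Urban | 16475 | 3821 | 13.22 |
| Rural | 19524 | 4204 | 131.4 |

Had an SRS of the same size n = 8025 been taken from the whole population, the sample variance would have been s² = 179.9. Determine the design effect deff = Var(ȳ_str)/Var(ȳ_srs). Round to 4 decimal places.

Var(ȳ_str) = Σ Wₕ²(1−fₕ)sₕ²/nₕ with Wₕ = Nₕ/35999:
  Urban: (16475/35999)²·(1−3821/16475)·13.22/3821 = 5.5657898 × 10^-4
  Rural: (19524/35999)²·(1−4204/19524)·131.4/4204 = 0.0072140533
  → Var(ȳ_str) = 0.0077706323.
Var(ȳ_srs) = (1 − 8025/35999)·179.9/8025 = 0.017420084.
deff = 0.0077706323 / 0.017420084 = 0.4461.

0.4461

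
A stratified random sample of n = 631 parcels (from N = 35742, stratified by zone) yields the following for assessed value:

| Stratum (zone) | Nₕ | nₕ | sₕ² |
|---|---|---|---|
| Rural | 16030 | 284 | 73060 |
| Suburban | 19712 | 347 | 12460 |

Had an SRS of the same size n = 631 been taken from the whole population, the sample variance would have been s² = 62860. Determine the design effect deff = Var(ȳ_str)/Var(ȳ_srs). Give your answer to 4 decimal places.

Var(ȳ_str) = Σ Wₕ²(1−fₕ)sₕ²/nₕ with Wₕ = Nₕ/35742:
  Rural: (16030/35742)²·(1−284/16030)·73060/284 = 50.828512
  Suburban: (19712/35742)²·(1−347/19712)·12460/347 = 10.729489
  → Var(ȳ_str) = 61.558001.
Var(ȳ_srs) = (1 − 631/35742)·62860/631 = 97.860936.
deff = 61.558001 / 97.860936 = 0.6290.

0.6290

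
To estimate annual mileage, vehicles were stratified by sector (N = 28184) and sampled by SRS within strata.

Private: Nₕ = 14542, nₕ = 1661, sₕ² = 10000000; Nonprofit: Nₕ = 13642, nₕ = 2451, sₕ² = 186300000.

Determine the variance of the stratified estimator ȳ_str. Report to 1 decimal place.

16028.4

Var(ȳ_str) = Σₕ Wₕ²(1 − fₕ)sₕ²/nₕ with Wₕ = Nₕ/N, N = 28184.
Private: Wₕ = 0.51596651; term = 0.51596651²·(1 − 0.11422088)·10000000/1661 = 1419.7073.
Nonprofit: Wₕ = 0.48403349; term = 0.48403349²·(1 − 0.17966574)·186300000/2451 = 14608.688.
Sum = 16028.395.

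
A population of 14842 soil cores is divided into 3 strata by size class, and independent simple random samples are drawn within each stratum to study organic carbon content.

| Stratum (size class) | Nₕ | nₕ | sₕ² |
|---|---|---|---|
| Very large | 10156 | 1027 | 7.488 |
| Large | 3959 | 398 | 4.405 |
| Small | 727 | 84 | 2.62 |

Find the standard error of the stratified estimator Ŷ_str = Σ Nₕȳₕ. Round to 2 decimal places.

Var(Ŷ_str) = Σₕ Nₕ²(1 − fₕ)sₕ²/nₕ.
Very large: 10156²·(1 − 1027/10156)·7.488/1027 = 675991.59.
Large: 3959²·(1 − 398/3959)·4.405/398 = 156034.39.
Small: 727²·(1 − 84/727)·2.62/84 = 14580.331.
Sum = 846606.31.
SE = √(846606.31) = 920.11.

920.11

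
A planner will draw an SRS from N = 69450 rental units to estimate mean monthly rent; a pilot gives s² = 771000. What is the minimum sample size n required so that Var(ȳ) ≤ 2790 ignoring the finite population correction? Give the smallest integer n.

Without fpc, n₀ = s²/D = 771000/2790 = 276.3441.
Rounding up, n = 277.

277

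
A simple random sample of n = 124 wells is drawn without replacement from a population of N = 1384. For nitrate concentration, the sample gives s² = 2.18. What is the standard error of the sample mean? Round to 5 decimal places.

Under SRS without replacement, Var(ȳ) = (1 − f)·s²/n with f = n/N = 124/1384 = 0.08959538.
Var(ȳ) = (1 − 0.08959538)·2.18/124 = 0.91040462·0.017580645 = 0.016005501.
SE(ȳ) = √(0.016005501) = 0.12651.

0.12651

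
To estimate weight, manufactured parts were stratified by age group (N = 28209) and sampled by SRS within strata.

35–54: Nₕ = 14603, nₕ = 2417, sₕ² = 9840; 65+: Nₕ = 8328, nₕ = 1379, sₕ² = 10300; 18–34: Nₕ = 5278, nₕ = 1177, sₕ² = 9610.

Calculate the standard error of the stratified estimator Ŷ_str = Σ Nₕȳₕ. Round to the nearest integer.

36516

Var(Ŷ_str) = Σₕ Nₕ²(1 − fₕ)sₕ²/nₕ.
35–54: 14603²·(1 − 2417/14603)·9840/2417 = 7.2447217 × 10^8.
65+: 8328²·(1 − 1379/8328)·10300/1379 = 4.3225098 × 10^8.
18–34: 5278²·(1 − 1177/5278)·9610/1177 = 1.7672829 × 10^8.
Sum = 1.3334514 × 10^9.
SE = √(1.3334514 × 10^9) = 36516.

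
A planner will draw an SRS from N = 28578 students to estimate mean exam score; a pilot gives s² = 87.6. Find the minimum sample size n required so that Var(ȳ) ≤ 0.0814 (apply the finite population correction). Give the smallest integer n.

Without fpc, n₀ = s²/D = 87.6/0.0814 = 1076.1671.
With fpc, (1 − n/N)·s²/n ≤ D requires n ≥ n₀/(1 + n₀/N) = 1076.1671/(1 + 1076.1671/28578) = 1037.1124.
Rounding up, n = 1038.

1038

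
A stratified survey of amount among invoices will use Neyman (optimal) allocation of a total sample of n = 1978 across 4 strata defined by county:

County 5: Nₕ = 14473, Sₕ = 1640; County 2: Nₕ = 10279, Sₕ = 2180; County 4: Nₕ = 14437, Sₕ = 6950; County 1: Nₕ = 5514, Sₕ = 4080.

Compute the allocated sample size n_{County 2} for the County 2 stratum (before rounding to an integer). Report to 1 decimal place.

Neyman allocation: nₕ = n·NₕSₕ / Σⱼ NⱼSⱼ.
Σ NⱼSⱼ = 14473·1640 + 10279·2180 + 14437·6950 + 5514·4080 = 1.6897821 × 10^8.
n_{County 2} = 1978·10279·2180 / (1.6897821 × 10^8) = 262.3.

262.3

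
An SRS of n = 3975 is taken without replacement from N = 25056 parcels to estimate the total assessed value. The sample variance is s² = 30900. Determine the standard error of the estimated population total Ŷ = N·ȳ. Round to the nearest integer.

64078

Var(Ŷ) = N²·Var(ȳ) = N²·(1 − n/N)·s²/n.
f = 3975/25056 = 0.15864464; Var(ȳ) = 0.84135536·30900/3975 = 6.5403474.
Var(Ŷ) = 25056² · 6.5403474 = 4.1060506 × 10^9.
SE(Ŷ) = √(4.1060506 × 10^9) = 64078.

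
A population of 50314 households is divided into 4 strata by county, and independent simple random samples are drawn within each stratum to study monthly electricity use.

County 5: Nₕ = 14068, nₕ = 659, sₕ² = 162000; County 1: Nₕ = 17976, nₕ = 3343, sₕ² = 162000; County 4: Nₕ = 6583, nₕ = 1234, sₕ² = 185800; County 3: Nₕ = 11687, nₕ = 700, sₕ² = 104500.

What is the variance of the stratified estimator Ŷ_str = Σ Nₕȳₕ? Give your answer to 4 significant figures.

8.359 × 10^10

Var(Ŷ_str) = Σₕ Nₕ²(1 − fₕ)sₕ²/nₕ.
County 5: 14068²·(1 − 659/14068)·162000/659 = 4.6372269 × 10^10.
County 1: 17976²·(1 − 3343/17976)·162000/3343 = 1.2746914 × 10^10.
County 4: 6583²·(1 − 1234/6583)·185800/1234 = 5.3018447 × 10^9.
County 3: 11687²·(1 − 700/11687)·104500/700 = 1.9169042 × 10^10.
Sum = 8.359007 × 10^10.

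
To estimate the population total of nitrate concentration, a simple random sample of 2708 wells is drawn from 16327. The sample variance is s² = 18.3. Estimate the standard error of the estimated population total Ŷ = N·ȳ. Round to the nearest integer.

1226

Var(Ŷ) = N²·Var(ȳ) = N²·(1 − n/N)·s²/n.
f = 2708/16327 = 0.16586023; Var(ȳ) = 0.83413977·18.3/2708 = 0.005636912.
Var(Ŷ) = 16327² · 0.005636912 = 1.5026369 × 10^6.
SE(Ŷ) = √(1.5026369 × 10^6) = 1226.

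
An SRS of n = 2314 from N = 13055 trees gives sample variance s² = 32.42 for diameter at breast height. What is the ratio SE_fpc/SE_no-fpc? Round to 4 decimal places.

0.9071

f = n/N = 2314/13055 = 0.17725010.
SE_no-fpc = √(s²/n) = 0.11836542; SE_fpc = √((1−f)s²/n) = 0.10736402.
Ratio = √(1−f) = 0.90705562.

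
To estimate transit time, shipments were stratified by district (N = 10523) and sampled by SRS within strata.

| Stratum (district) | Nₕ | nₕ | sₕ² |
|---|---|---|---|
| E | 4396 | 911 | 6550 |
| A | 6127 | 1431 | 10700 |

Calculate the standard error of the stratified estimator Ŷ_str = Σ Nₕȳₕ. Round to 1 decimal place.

18035.8

Var(Ŷ_str) = Σₕ Nₕ²(1 − fₕ)sₕ²/nₕ.
E: 4396²·(1 − 911/4396)·6550/911 = 1.1014972 × 10^8.
A: 6127²·(1 − 1431/6127)·10700/1431 = 2.1513948 × 10^8.
Sum = 3.252892 × 10^8.
SE = √(3.252892 × 10^8) = 18035.8.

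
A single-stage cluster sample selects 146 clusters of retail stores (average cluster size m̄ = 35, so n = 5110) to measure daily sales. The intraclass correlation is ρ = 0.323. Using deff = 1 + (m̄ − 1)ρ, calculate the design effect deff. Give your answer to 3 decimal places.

11.982

deff = 1 + (35 − 1)·0.323 = 1 + 10.982 = 11.982.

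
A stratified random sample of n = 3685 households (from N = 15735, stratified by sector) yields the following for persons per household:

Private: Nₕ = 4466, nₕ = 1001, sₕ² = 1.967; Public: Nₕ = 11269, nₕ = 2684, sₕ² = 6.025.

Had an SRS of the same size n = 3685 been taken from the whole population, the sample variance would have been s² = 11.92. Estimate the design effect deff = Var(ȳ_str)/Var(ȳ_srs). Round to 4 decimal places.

0.4037

Var(ȳ_str) = Σ Wₕ²(1−fₕ)sₕ²/nₕ with Wₕ = Nₕ/15735:
  Private: (4466/15735)²·(1−1001/4466)·1.967/1001 = 1.2281707 × 10^-4
  Public: (11269/15735)²·(1−2684/11269)·6.025/2684 = 8.7713557 × 10^-4
  → Var(ȳ_str) = 9.9995264 × 10^-4.
Var(ȳ_srs) = (1 − 3685/15735)·11.92/3685 = 0.0024771885.
deff = (9.9995264 × 10^-4) / 0.0024771885 = 0.4037.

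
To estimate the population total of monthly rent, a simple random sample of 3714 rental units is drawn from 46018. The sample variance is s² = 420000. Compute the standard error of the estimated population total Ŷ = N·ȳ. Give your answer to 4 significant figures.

469200

Var(Ŷ) = N²·Var(ȳ) = N²·(1 − n/N)·s²/n.
f = 3714/46018 = 0.08070755; Var(ȳ) = 0.91929245·420000/3714 = 103.95876.
Var(Ŷ) = 46018² · 103.95876 = 2.2014893 × 10^11.
SE(Ŷ) = √(2.2014893 × 10^11) = 469200.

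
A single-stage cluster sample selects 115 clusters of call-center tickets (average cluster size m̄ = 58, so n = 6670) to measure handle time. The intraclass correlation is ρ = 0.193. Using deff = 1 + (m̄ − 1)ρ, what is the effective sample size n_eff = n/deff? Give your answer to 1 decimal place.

deff = 1 + (58 − 1)·0.193 = 1 + 11.001 = 12.001.
n_eff = 6670 / 12.001 = 555.8.

555.8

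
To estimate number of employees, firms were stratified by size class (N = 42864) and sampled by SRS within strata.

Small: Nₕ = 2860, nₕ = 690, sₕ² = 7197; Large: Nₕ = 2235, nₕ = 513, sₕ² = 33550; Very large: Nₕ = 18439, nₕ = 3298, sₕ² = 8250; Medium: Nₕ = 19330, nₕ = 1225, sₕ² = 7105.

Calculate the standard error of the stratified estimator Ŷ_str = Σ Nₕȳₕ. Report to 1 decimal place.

Var(Ŷ_str) = Σₕ Nₕ²(1 − fₕ)sₕ²/nₕ.
Small: 2860²·(1 − 690/2860)·7197/690 = 6.4733364 × 10^7.
Large: 2235²·(1 − 513/2235)·33550/513 = 2.5170152 × 10^8.
Very large: 18439²·(1 − 3298/18439)·8250/3298 = 6.9838551 × 10^8.
Medium: 19330²·(1 − 1225/19330)·7105/1225 = 2.029824 × 10^9.
Sum = 3.0446444 × 10^9.
SE = √(3.0446444 × 10^9) = 55178.3.

55178.3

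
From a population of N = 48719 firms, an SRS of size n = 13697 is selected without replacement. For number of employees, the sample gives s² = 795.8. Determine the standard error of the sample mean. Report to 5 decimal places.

Under SRS without replacement, Var(ȳ) = (1 − f)·s²/n with f = n/N = 13697/48719 = 0.28114288.
Var(ȳ) = (1 − 0.28114288)·795.8/13697 = 0.71885712·0.058100314 = 0.041765824.
SE(ȳ) = √(0.041765824) = 0.20437.

0.20437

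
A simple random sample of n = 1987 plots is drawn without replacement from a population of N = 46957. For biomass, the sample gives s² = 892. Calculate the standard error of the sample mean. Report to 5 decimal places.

Under SRS without replacement, Var(ȳ) = (1 − f)·s²/n with f = n/N = 1987/46957 = 0.04231531.
Var(ȳ) = (1 − 0.04231531)·892/1987 = 0.95768469·0.44891797 = 0.42992186.
SE(ȳ) = √(0.42992186) = 0.65568.

0.65568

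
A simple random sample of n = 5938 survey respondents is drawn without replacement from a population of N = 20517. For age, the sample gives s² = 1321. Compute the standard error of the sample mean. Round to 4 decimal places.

0.3976

Under SRS without replacement, Var(ȳ) = (1 − f)·s²/n with f = n/N = 5938/20517 = 0.28941853.
Var(ȳ) = (1 − 0.28941853)·1321/5938 = 0.71058147·0.22246548 = 0.15807985.
SE(ȳ) = √(0.15807985) = 0.3976.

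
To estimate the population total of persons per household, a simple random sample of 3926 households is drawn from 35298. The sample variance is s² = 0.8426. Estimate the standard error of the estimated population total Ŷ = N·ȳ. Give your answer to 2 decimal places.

Var(Ŷ) = N²·Var(ȳ) = N²·(1 − n/N)·s²/n.
f = 3926/35298 = 0.11122443; Var(ȳ) = 0.88877557·0.8426/3926 = 1.9074944 × 10^-4.
Var(Ŷ) = 35298² · (1.9074944 × 10^-4) = 237664.04.
SE(Ŷ) = √(237664.04) = 487.51.

487.51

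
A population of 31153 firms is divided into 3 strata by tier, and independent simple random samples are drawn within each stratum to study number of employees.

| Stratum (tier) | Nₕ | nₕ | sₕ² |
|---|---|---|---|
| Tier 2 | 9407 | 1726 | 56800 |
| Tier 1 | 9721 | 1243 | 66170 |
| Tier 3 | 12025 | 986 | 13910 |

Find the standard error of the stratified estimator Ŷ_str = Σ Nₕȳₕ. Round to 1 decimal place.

Var(Ŷ_str) = Σₕ Nₕ²(1 − fₕ)sₕ²/nₕ.
Tier 2: 9407²·(1 − 1726/9407)·56800/1726 = 2.3778062 × 10^9.
Tier 1: 9721²·(1 − 1243/9721)·66170/1243 = 4.38727 × 10^9.
Tier 3: 12025²·(1 − 986/12025)·13910/986 = 1.8726863 × 10^9.
Sum = 8.6377625 × 10^9.
SE = √(8.6377625 × 10^9) = 92939.6.

92939.6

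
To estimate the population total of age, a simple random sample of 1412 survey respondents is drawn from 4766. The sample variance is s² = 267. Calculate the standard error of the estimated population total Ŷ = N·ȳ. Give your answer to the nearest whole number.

Var(Ŷ) = N²·Var(ȳ) = N²·(1 − n/N)·s²/n.
f = 1412/4766 = 0.29626521; Var(ȳ) = 0.70373479·267/1412 = 0.13307166.
Var(Ŷ) = 4766² · 0.13307166 = 3.0226903 × 10^6.
SE(Ŷ) = √(3.0226903 × 10^6) = 1739.

1739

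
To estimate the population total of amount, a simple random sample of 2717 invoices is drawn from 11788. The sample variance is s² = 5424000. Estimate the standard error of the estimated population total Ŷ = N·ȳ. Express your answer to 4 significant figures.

462000

Var(Ŷ) = N²·Var(ȳ) = N²·(1 − n/N)·s²/n.
f = 2717/11788 = 0.23048863; Var(ȳ) = 0.76951137·5424000/2717 = 1536.1905.
Var(Ŷ) = 11788² · 1536.1905 = 2.1346434 × 10^11.
SE(Ŷ) = √(2.1346434 × 10^11) = 462000.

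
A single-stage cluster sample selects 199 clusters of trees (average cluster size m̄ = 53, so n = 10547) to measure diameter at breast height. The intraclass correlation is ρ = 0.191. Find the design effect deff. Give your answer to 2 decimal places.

10.93

deff = 1 + (53 − 1)·0.191 = 1 + 9.932 = 10.932.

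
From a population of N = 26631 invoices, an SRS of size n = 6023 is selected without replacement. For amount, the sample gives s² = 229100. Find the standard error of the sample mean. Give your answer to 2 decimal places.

Under SRS without replacement, Var(ȳ) = (1 − f)·s²/n with f = n/N = 6023/26631 = 0.22616500.
Var(ȳ) = (1 − 0.22616500)·229100/6023 = 0.77383500·38.037523 = 29.434767.
SE(ȳ) = √(29.434767) = 5.43.

5.43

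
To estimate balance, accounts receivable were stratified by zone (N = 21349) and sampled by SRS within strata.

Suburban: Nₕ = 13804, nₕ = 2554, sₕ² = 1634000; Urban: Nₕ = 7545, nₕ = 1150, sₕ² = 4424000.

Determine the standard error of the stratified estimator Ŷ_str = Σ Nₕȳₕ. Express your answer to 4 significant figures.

Var(Ŷ_str) = Σₕ Nₕ²(1 − fₕ)sₕ²/nₕ.
Suburban: 13804²·(1 − 2554/13804)·1634000/2554 = 9.9354749 × 10^10.
Urban: 7545²·(1 − 1150/7545)·4424000/1150 = 1.8561671 × 10^11.
Sum = 2.8497146 × 10^11.
SE = √(2.8497146 × 10^11) = 533800.

533800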